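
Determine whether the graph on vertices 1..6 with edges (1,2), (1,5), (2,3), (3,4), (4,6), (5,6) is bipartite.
Yes. Partition: {1, 3, 6}, {2, 4, 5}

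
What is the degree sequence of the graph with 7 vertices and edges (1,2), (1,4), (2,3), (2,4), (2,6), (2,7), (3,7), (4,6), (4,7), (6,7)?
[5, 4, 4, 3, 2, 2, 0] (degrees: deg(1)=2, deg(2)=5, deg(3)=2, deg(4)=4, deg(5)=0, deg(6)=3, deg(7)=4)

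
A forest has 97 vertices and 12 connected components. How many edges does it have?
85 (Each of the 12 component trees on V_i vertices has V_i - 1 edges; summing gives V - C = 97 - 12 = 85)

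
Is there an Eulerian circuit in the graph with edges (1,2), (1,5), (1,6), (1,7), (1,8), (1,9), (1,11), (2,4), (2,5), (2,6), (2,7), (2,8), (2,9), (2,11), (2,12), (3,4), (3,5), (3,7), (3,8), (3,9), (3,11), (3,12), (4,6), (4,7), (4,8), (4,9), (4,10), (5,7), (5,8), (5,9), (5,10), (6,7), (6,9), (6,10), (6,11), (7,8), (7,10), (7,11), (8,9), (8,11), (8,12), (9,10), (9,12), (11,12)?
No (12 vertices have odd degree: {1, 2, 3, 4, 5, 6, 7, 8, 9, 10, 11, 12}; Eulerian circuit requires 0)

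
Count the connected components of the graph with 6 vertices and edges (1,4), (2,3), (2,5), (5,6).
2 (components: {1, 4}, {2, 3, 5, 6})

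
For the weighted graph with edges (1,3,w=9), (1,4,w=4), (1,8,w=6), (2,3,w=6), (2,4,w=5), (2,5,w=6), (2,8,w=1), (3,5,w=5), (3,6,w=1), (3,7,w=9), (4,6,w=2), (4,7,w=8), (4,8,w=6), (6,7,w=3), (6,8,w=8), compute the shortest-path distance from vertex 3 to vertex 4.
3 (path: 3 -> 6 -> 4; weights 1 + 2 = 3)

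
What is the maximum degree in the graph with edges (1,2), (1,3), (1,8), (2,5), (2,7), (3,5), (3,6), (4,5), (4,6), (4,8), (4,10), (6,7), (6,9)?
4 (attained at vertices 4, 6)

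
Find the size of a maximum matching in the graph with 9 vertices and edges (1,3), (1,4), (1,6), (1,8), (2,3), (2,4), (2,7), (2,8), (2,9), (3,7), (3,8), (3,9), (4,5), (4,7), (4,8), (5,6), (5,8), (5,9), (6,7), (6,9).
4 (matching: (1,8), (3,7), (4,5), (6,9); upper bound floor(n/2) = floor(9/2) = 4)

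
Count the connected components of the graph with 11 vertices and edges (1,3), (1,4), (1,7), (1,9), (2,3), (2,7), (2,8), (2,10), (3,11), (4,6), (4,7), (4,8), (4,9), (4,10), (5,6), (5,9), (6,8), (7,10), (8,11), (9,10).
1 (components: {1, 2, 3, 4, 5, 6, 7, 8, 9, 10, 11})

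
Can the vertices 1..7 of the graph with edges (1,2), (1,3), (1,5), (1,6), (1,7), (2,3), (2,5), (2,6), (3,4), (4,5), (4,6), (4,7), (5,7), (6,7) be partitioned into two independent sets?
No (odd cycle of length 3: 2 -> 1 -> 6 -> 2)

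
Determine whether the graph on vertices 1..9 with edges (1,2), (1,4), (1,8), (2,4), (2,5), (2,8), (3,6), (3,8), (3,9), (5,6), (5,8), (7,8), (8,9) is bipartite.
No (odd cycle of length 3: 8 -> 1 -> 2 -> 8)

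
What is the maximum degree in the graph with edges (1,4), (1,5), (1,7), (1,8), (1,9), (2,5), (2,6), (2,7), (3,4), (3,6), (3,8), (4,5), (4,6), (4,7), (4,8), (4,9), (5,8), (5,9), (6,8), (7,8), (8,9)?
7 (attained at vertices 4, 8)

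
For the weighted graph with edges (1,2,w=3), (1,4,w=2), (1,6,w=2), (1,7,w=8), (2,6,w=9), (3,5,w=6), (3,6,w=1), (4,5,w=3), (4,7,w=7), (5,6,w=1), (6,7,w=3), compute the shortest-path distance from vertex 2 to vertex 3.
6 (path: 2 -> 1 -> 6 -> 3; weights 3 + 2 + 1 = 6)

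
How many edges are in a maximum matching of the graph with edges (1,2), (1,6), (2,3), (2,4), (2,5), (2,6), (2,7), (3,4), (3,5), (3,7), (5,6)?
3 (matching: (1,2), (3,7), (5,6); upper bound floor(n/2) = floor(7/2) = 3)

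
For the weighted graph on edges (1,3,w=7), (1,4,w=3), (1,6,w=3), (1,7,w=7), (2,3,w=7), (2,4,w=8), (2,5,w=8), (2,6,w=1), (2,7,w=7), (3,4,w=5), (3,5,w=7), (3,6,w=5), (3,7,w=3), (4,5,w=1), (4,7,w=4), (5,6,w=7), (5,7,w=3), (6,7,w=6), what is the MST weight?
14 (MST edges: (1,4,w=3), (1,6,w=3), (2,6,w=1), (3,7,w=3), (4,5,w=1), (5,7,w=3); sum of weights 3 + 3 + 1 + 3 + 1 + 3 = 14)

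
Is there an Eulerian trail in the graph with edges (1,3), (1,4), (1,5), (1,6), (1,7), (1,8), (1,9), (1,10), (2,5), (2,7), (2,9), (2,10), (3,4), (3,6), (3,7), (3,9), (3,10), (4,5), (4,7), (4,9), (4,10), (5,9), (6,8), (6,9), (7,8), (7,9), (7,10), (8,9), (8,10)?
Yes (the graph is connected and exactly 2 vertices have odd degree: {7, 8}; any Eulerian path must start and end at those)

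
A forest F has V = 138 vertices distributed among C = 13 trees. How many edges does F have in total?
125 (Each of the 13 component trees on V_i vertices has V_i - 1 edges; summing gives V - C = 138 - 13 = 125)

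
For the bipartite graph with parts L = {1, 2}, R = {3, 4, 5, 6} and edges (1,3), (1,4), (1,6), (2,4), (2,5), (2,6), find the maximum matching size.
2 (matching: (1,6), (2,5); upper bound min(|L|,|R|) = min(2,4) = 2)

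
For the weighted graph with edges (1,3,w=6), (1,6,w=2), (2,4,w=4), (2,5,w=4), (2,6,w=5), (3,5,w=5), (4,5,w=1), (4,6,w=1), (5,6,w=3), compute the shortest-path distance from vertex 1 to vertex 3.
6 (path: 1 -> 3; weights 6 = 6)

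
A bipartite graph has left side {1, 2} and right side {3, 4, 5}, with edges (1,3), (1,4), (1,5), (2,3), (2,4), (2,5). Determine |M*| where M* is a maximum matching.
2 (matching: (1,5), (2,4); upper bound min(|L|,|R|) = min(2,3) = 2)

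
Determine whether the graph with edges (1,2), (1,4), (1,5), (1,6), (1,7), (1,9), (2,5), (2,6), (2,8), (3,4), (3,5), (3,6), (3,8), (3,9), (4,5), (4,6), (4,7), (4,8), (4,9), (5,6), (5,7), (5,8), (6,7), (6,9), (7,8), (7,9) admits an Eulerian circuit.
No (6 vertices have odd degree: {3, 4, 5, 6, 8, 9}; Eulerian circuit requires 0)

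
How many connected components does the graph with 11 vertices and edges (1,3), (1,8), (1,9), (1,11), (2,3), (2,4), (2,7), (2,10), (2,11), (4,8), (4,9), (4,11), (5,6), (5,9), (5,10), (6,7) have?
1 (components: {1, 2, 3, 4, 5, 6, 7, 8, 9, 10, 11})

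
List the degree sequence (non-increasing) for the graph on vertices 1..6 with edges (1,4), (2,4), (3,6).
[2, 1, 1, 1, 1, 0] (degrees: deg(1)=1, deg(2)=1, deg(3)=1, deg(4)=2, deg(5)=0, deg(6)=1)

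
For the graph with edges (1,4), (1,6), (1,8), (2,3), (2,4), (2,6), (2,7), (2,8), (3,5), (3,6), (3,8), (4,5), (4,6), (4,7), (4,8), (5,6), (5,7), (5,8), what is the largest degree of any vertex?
6 (attained at vertex 4)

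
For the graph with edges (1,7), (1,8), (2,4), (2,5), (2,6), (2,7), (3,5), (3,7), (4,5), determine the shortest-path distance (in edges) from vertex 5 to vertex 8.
4 (path: 5 -> 3 -> 7 -> 1 -> 8, 4 edges)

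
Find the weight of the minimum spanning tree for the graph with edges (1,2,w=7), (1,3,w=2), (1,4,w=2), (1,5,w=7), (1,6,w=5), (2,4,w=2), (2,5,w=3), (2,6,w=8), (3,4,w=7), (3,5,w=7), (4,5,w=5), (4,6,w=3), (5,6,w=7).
12 (MST edges: (1,3,w=2), (1,4,w=2), (2,4,w=2), (2,5,w=3), (4,6,w=3); sum of weights 2 + 2 + 2 + 3 + 3 = 12)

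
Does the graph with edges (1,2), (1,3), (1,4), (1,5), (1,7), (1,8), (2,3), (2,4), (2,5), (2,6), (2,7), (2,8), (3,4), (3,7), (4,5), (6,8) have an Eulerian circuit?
No (4 vertices have odd degree: {2, 5, 7, 8}; Eulerian circuit requires 0)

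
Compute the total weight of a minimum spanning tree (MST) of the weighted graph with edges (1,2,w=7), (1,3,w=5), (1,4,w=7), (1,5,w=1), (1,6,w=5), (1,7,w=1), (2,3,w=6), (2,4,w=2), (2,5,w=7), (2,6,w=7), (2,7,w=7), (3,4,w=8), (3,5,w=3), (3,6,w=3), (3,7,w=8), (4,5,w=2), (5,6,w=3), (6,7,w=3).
12 (MST edges: (1,5,w=1), (1,7,w=1), (2,4,w=2), (3,5,w=3), (3,6,w=3), (4,5,w=2); sum of weights 1 + 1 + 2 + 3 + 3 + 2 = 12)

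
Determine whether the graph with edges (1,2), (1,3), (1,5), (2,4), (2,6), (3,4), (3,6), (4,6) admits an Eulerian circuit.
No (6 vertices have odd degree: {1, 2, 3, 4, 5, 6}; Eulerian circuit requires 0)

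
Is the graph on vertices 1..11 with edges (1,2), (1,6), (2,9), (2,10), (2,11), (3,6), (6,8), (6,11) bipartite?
Yes. Partition: {1, 3, 4, 5, 7, 8, 9, 10, 11}, {2, 6}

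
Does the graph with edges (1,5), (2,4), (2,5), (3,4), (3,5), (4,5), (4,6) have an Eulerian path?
Yes (the graph is connected and exactly 2 vertices have odd degree: {1, 6}; any Eulerian path must start and end at those)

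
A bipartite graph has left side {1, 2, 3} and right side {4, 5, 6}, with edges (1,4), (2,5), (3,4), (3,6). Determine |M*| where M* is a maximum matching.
3 (matching: (1,4), (2,5), (3,6); upper bound min(|L|,|R|) = min(3,3) = 3)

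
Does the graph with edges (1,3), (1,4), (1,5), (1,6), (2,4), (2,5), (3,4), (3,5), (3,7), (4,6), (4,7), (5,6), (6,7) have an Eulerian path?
Yes (the graph is connected and exactly 2 vertices have odd degree: {4, 7}; any Eulerian path must start and end at those)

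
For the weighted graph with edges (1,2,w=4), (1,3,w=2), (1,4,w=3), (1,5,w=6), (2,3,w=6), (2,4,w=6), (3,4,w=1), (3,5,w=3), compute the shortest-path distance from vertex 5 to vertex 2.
9 (path: 5 -> 3 -> 2; weights 3 + 6 = 9)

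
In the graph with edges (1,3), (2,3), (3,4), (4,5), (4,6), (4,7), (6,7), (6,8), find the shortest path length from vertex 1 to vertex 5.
3 (path: 1 -> 3 -> 4 -> 5, 3 edges)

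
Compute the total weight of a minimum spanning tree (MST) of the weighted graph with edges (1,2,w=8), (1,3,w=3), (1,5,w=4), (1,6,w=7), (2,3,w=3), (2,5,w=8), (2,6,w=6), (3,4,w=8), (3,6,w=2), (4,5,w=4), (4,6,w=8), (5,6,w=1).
13 (MST edges: (1,3,w=3), (2,3,w=3), (3,6,w=2), (4,5,w=4), (5,6,w=1); sum of weights 3 + 3 + 2 + 4 + 1 = 13)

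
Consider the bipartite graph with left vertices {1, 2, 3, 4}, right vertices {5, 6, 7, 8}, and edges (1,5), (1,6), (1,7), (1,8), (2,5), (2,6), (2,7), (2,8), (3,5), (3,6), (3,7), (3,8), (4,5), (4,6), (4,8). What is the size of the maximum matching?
4 (matching: (1,8), (2,7), (3,6), (4,5); upper bound min(|L|,|R|) = min(4,4) = 4)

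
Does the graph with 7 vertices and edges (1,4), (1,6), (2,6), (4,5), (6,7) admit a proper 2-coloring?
Yes. Partition: {1, 2, 3, 5, 7}, {4, 6}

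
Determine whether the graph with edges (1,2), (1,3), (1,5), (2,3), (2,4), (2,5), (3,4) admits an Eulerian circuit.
No (2 vertices have odd degree: {1, 3}; Eulerian circuit requires 0)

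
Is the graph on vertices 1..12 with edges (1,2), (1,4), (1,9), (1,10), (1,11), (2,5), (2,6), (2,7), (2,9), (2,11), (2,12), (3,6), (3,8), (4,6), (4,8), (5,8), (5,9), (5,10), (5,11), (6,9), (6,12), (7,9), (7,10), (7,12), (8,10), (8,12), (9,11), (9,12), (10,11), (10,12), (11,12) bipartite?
No (odd cycle of length 3: 10 -> 1 -> 11 -> 10)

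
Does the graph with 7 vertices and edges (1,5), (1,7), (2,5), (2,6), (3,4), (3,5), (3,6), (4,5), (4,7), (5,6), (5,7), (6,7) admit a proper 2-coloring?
No (odd cycle of length 3: 5 -> 1 -> 7 -> 5)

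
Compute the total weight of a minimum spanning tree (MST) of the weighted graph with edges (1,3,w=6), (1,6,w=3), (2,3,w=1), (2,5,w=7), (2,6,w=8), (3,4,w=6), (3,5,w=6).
22 (MST edges: (1,3,w=6), (1,6,w=3), (2,3,w=1), (3,4,w=6), (3,5,w=6); sum of weights 6 + 3 + 1 + 6 + 6 = 22)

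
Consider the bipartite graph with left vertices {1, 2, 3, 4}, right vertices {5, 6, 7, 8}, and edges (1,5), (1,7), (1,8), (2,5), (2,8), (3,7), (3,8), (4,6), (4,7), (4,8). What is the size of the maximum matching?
4 (matching: (1,8), (2,5), (3,7), (4,6); upper bound min(|L|,|R|) = min(4,4) = 4)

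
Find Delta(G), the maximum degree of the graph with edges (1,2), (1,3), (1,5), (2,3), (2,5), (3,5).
3 (attained at vertices 1, 2, 3, 5)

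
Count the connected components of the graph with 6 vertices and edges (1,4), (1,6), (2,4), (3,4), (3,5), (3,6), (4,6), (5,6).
1 (components: {1, 2, 3, 4, 5, 6})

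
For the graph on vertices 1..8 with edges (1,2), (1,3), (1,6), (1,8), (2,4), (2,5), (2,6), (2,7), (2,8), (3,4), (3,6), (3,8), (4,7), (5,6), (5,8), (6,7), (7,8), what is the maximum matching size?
4 (matching: (1,6), (2,7), (3,4), (5,8); upper bound floor(n/2) = floor(8/2) = 4)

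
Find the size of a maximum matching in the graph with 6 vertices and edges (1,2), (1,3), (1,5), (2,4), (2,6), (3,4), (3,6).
3 (matching: (1,5), (2,4), (3,6); upper bound floor(n/2) = floor(6/2) = 3)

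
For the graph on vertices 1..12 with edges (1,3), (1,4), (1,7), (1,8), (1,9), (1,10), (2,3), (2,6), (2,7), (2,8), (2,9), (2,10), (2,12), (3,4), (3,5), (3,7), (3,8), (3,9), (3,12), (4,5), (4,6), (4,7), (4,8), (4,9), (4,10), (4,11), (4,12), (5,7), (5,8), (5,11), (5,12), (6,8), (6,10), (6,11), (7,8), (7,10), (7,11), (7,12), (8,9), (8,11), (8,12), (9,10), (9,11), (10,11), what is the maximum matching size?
6 (matching: (1,9), (2,8), (3,5), (4,10), (6,11), (7,12); upper bound floor(n/2) = floor(12/2) = 6)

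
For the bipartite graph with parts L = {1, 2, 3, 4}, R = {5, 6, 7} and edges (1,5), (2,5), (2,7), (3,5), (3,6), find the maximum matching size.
3 (matching: (1,5), (2,7), (3,6); upper bound min(|L|,|R|) = min(4,3) = 3)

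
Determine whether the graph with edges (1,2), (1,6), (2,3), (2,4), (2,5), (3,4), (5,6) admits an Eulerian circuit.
Yes (the graph is connected and all 6 vertices have even degree)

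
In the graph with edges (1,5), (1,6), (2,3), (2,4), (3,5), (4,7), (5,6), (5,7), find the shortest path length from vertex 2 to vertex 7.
2 (path: 2 -> 4 -> 7, 2 edges)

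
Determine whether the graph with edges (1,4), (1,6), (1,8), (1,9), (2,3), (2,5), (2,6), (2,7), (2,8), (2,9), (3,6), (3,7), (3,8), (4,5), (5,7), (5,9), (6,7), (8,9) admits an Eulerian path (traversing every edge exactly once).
Yes — and in fact it has an Eulerian circuit (the graph is connected and all 9 vertices have even degree)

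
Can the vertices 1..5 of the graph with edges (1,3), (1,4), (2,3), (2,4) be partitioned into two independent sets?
Yes. Partition: {1, 2, 5}, {3, 4}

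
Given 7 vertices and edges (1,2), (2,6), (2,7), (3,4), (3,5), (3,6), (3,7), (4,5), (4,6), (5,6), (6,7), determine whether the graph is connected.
Yes (BFS from 1 visits [1, 2, 6, 7, 3, 4, 5] — all 7 vertices reached)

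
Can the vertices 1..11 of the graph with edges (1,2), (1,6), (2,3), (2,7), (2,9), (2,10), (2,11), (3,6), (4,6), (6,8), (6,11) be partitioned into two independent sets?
Yes. Partition: {1, 3, 4, 5, 7, 8, 9, 10, 11}, {2, 6}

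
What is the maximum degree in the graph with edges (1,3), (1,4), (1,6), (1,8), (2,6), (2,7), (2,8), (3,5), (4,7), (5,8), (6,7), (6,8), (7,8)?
5 (attained at vertex 8)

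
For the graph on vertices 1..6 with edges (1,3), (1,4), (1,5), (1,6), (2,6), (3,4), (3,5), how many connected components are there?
1 (components: {1, 2, 3, 4, 5, 6})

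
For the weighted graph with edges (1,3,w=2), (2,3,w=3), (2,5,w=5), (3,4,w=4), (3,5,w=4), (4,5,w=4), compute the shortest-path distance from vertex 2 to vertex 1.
5 (path: 2 -> 3 -> 1; weights 3 + 2 = 5)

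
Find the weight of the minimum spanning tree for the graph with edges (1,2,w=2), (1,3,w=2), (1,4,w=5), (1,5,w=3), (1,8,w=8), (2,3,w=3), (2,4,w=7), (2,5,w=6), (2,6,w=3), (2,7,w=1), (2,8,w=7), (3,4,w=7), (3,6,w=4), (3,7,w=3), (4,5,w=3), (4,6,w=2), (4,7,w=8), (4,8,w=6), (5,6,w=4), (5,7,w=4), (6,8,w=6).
19 (MST edges: (1,2,w=2), (1,3,w=2), (1,5,w=3), (2,6,w=3), (2,7,w=1), (4,6,w=2), (4,8,w=6); sum of weights 2 + 2 + 3 + 3 + 1 + 2 + 6 = 19)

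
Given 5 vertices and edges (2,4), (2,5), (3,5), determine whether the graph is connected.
No, it has 2 components: {1}, {2, 3, 4, 5}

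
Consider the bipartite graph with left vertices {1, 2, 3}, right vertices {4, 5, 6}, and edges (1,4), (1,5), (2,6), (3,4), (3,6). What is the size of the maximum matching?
3 (matching: (1,5), (2,6), (3,4); upper bound min(|L|,|R|) = min(3,3) = 3)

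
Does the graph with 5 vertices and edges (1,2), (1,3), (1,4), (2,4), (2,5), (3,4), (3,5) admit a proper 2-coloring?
No (odd cycle of length 3: 3 -> 1 -> 4 -> 3)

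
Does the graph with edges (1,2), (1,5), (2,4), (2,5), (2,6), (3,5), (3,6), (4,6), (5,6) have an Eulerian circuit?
Yes (the graph is connected and all 6 vertices have even degree)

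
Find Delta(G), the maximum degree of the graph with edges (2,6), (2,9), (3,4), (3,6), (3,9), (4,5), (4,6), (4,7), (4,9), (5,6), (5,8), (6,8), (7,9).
5 (attained at vertices 4, 6)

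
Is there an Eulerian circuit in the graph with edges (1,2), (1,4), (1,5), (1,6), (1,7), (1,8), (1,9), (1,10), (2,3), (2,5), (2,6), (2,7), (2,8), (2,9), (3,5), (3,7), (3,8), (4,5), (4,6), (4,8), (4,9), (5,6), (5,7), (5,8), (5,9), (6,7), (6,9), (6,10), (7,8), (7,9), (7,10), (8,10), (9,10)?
No (6 vertices have odd degree: {2, 4, 6, 8, 9, 10}; Eulerian circuit requires 0)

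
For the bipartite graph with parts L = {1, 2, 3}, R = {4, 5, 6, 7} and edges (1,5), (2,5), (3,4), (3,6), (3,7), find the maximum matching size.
2 (matching: (1,5), (3,7); upper bound min(|L|,|R|) = min(3,4) = 3)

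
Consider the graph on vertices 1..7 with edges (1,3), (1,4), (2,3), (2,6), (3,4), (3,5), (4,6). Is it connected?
No, it has 2 components: {1, 2, 3, 4, 5, 6}, {7}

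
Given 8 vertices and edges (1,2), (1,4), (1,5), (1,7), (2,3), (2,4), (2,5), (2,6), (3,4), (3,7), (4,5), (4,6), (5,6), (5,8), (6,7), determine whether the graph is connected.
Yes (BFS from 1 visits [1, 2, 4, 5, 7, 3, 6, 8] — all 8 vertices reached)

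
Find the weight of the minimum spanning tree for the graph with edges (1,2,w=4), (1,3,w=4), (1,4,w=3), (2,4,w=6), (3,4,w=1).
8 (MST edges: (1,2,w=4), (1,4,w=3), (3,4,w=1); sum of weights 4 + 3 + 1 = 8)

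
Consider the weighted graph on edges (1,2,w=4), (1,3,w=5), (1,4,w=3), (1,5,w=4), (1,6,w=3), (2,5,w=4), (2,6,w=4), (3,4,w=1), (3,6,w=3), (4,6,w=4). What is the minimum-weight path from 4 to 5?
7 (path: 4 -> 1 -> 5; weights 3 + 4 = 7)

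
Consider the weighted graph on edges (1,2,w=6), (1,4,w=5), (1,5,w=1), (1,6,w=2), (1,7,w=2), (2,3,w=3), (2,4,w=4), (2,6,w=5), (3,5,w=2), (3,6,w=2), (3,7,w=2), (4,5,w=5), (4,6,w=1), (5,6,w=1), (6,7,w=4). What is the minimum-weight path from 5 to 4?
2 (path: 5 -> 6 -> 4; weights 1 + 1 = 2)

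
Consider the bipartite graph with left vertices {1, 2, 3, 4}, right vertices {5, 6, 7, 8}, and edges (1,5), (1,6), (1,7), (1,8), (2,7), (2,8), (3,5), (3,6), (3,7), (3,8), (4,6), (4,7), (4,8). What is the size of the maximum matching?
4 (matching: (1,8), (2,7), (3,5), (4,6); upper bound min(|L|,|R|) = min(4,4) = 4)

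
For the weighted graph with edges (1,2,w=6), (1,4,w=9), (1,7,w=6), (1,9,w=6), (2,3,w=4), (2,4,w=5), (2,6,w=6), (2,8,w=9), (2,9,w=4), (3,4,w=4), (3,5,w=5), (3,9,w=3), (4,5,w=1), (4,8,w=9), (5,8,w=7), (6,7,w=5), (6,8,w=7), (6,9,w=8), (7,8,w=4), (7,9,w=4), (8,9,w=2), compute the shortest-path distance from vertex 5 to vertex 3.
5 (path: 5 -> 3; weights 5 = 5)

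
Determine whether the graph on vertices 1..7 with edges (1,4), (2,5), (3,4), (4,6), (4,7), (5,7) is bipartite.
Yes. Partition: {1, 2, 3, 6, 7}, {4, 5}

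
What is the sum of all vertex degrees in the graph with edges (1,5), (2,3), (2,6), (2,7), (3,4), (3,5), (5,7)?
14 (handshake: sum of degrees = 2|E| = 2 x 7 = 14)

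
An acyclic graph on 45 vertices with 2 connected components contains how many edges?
43 (Each of the 2 component trees on V_i vertices has V_i - 1 edges; summing gives V - C = 45 - 2 = 43)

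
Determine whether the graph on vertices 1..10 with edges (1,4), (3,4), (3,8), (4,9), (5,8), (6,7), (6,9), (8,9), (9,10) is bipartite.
Yes. Partition: {1, 2, 3, 5, 7, 9}, {4, 6, 8, 10}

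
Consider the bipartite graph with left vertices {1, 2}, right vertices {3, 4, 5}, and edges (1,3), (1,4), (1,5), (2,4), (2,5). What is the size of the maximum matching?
2 (matching: (1,5), (2,4); upper bound min(|L|,|R|) = min(2,3) = 2)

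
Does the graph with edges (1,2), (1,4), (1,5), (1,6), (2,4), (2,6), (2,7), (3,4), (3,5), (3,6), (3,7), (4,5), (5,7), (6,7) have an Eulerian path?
Yes — and in fact it has an Eulerian circuit (the graph is connected and all 7 vertices have even degree)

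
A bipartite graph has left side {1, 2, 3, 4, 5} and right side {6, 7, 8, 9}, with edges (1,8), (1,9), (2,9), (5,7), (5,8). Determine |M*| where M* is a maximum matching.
3 (matching: (1,8), (2,9), (5,7); upper bound min(|L|,|R|) = min(5,4) = 4)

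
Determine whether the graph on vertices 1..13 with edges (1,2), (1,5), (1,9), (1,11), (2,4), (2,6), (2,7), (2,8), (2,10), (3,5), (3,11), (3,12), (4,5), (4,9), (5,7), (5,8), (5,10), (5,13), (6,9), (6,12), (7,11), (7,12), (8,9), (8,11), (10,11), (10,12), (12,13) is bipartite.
Yes. Partition: {1, 3, 4, 6, 7, 8, 10, 13}, {2, 5, 9, 11, 12}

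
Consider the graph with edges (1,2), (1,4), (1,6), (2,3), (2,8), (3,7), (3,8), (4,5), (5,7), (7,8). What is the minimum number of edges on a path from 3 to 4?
3 (path: 3 -> 2 -> 1 -> 4, 3 edges)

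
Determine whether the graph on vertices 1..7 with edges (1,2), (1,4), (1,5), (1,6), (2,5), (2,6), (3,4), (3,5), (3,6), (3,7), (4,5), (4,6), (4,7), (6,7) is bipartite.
No (odd cycle of length 3: 2 -> 1 -> 5 -> 2)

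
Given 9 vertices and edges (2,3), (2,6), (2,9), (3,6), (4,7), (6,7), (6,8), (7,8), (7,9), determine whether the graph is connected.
No, it has 3 components: {1}, {2, 3, 4, 6, 7, 8, 9}, {5}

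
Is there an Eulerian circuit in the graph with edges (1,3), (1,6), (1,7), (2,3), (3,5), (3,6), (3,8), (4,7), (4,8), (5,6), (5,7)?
No (6 vertices have odd degree: {1, 2, 3, 5, 6, 7}; Eulerian circuit requires 0)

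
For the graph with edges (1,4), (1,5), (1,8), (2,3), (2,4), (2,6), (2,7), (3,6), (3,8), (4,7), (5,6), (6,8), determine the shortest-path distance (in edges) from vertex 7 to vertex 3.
2 (path: 7 -> 2 -> 3, 2 edges)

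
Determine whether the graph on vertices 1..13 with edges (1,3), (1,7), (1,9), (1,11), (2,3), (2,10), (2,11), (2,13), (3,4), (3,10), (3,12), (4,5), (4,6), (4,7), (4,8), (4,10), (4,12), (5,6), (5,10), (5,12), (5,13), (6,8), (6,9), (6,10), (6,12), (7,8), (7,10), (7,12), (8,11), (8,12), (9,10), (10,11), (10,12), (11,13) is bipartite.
No (odd cycle of length 3: 6 -> 9 -> 10 -> 6)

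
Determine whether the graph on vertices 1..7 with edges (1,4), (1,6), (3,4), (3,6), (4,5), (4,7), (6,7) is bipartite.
Yes. Partition: {1, 2, 3, 5, 7}, {4, 6}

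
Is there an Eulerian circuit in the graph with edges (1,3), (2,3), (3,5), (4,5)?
No (4 vertices have odd degree: {1, 2, 3, 4}; Eulerian circuit requires 0)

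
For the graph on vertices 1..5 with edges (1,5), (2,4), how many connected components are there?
3 (components: {1, 5}, {2, 4}, {3})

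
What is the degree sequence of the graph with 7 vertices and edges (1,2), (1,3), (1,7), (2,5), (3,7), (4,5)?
[3, 2, 2, 2, 2, 1, 0] (degrees: deg(1)=3, deg(2)=2, deg(3)=2, deg(4)=1, deg(5)=2, deg(6)=0, deg(7)=2)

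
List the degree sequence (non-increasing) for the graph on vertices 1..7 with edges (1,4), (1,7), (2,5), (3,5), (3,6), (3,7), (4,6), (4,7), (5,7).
[4, 3, 3, 3, 2, 2, 1] (degrees: deg(1)=2, deg(2)=1, deg(3)=3, deg(4)=3, deg(5)=3, deg(6)=2, deg(7)=4)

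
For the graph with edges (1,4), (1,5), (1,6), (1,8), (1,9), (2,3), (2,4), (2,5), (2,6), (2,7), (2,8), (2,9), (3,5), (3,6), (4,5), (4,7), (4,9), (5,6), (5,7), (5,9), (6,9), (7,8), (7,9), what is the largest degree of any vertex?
7 (attained at vertices 2, 5)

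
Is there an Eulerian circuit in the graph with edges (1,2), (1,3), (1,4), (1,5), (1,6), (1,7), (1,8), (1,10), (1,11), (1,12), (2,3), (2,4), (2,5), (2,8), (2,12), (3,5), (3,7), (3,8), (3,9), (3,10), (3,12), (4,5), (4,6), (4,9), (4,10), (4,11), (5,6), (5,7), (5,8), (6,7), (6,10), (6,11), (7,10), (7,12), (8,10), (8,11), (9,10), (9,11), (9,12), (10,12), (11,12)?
No (4 vertices have odd degree: {4, 5, 9, 12}; Eulerian circuit requires 0)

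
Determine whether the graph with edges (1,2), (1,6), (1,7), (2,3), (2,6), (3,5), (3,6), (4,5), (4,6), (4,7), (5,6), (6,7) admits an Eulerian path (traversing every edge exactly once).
No (6 vertices have odd degree: {1, 2, 3, 4, 5, 7}; Eulerian path requires 0 or 2)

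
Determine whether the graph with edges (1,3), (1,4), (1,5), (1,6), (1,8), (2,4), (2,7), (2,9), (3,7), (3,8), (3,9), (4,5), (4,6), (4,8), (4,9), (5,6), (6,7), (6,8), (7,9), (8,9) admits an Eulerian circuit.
No (6 vertices have odd degree: {1, 2, 5, 6, 8, 9}; Eulerian circuit requires 0)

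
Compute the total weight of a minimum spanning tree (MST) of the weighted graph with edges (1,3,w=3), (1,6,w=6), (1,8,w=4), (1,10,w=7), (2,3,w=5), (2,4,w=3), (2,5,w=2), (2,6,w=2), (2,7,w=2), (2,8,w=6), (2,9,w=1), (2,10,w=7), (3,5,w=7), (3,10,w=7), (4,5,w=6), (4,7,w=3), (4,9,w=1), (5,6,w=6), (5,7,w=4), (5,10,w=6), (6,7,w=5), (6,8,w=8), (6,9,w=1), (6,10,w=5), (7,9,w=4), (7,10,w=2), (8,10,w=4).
20 (MST edges: (1,3,w=3), (1,8,w=4), (2,5,w=2), (2,7,w=2), (2,9,w=1), (4,9,w=1), (6,9,w=1), (7,10,w=2), (8,10,w=4); sum of weights 3 + 4 + 2 + 2 + 1 + 1 + 1 + 2 + 4 = 20)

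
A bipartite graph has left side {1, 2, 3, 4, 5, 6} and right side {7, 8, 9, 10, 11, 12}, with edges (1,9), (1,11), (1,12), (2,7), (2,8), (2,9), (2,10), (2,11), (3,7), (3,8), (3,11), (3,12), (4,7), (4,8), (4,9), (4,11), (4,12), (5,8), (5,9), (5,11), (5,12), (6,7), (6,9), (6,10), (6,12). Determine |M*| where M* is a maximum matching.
6 (matching: (1,12), (2,11), (3,8), (4,7), (5,9), (6,10); upper bound min(|L|,|R|) = min(6,6) = 6)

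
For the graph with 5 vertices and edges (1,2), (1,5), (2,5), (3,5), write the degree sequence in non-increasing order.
[3, 2, 2, 1, 0] (degrees: deg(1)=2, deg(2)=2, deg(3)=1, deg(4)=0, deg(5)=3)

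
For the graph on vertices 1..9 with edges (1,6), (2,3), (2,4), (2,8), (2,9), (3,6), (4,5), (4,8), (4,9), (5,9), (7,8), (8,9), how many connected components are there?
1 (components: {1, 2, 3, 4, 5, 6, 7, 8, 9})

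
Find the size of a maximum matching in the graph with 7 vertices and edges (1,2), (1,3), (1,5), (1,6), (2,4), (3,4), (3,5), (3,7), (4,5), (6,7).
3 (matching: (1,6), (3,7), (4,5); upper bound floor(n/2) = floor(7/2) = 3)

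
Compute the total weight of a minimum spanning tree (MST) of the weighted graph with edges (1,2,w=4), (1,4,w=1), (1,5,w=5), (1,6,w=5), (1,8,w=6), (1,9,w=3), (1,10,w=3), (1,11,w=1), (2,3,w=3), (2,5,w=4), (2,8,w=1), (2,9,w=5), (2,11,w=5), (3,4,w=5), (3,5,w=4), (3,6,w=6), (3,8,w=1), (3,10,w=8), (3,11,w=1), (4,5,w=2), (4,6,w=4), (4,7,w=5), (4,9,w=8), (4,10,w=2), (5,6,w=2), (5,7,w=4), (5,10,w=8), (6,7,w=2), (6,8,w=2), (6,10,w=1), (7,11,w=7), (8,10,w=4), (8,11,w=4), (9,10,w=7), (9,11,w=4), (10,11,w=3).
15 (MST edges: (1,4,w=1), (1,9,w=3), (1,11,w=1), (2,8,w=1), (3,8,w=1), (3,11,w=1), (4,5,w=2), (4,10,w=2), (6,7,w=2), (6,10,w=1); sum of weights 1 + 3 + 1 + 1 + 1 + 1 + 2 + 2 + 2 + 1 = 15)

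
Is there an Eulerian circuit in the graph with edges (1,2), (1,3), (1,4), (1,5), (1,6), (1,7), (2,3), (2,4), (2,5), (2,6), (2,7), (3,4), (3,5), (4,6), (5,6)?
Yes (the graph is connected and all 7 vertices have even degree)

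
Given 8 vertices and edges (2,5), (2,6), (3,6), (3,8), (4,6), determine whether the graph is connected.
No, it has 3 components: {1}, {2, 3, 4, 5, 6, 8}, {7}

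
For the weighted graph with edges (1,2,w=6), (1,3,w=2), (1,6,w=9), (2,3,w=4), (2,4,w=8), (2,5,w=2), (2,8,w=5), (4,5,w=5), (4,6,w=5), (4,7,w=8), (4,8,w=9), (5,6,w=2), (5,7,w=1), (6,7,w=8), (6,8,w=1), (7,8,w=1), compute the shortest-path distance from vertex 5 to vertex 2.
2 (path: 5 -> 2; weights 2 = 2)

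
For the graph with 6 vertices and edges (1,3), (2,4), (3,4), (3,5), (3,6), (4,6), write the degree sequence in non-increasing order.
[4, 3, 2, 1, 1, 1] (degrees: deg(1)=1, deg(2)=1, deg(3)=4, deg(4)=3, deg(5)=1, deg(6)=2)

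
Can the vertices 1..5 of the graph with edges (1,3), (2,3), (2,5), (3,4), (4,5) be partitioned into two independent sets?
Yes. Partition: {1, 2, 4}, {3, 5}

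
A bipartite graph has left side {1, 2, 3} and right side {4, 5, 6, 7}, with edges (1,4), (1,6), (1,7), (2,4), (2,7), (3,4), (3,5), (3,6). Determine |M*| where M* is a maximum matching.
3 (matching: (1,6), (2,7), (3,5); upper bound min(|L|,|R|) = min(3,4) = 3)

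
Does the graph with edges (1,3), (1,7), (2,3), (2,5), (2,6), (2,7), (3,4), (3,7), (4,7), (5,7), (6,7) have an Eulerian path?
Yes — and in fact it has an Eulerian circuit (the graph is connected and all 7 vertices have even degree)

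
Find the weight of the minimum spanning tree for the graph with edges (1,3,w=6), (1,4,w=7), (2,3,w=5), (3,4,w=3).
14 (MST edges: (1,3,w=6), (2,3,w=5), (3,4,w=3); sum of weights 6 + 5 + 3 = 14)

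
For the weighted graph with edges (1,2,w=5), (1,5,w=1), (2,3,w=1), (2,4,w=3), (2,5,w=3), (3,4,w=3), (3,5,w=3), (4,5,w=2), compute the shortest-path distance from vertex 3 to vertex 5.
3 (path: 3 -> 5; weights 3 = 3)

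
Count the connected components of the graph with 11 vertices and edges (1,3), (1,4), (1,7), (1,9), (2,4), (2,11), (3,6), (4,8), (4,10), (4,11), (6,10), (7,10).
2 (components: {1, 2, 3, 4, 6, 7, 8, 9, 10, 11}, {5})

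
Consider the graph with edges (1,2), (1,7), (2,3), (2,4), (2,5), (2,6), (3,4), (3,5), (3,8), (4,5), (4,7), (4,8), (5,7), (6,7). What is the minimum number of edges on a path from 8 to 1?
3 (path: 8 -> 4 -> 7 -> 1, 3 edges)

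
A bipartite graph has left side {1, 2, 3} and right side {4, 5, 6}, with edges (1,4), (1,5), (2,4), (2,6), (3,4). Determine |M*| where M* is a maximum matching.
3 (matching: (1,5), (2,6), (3,4); upper bound min(|L|,|R|) = min(3,3) = 3)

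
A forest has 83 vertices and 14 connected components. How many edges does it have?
69 (Each of the 14 component trees on V_i vertices has V_i - 1 edges; summing gives V - C = 83 - 14 = 69)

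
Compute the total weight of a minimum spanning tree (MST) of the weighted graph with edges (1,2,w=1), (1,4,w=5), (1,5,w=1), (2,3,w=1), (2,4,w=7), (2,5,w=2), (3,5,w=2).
8 (MST edges: (1,2,w=1), (1,4,w=5), (1,5,w=1), (2,3,w=1); sum of weights 1 + 5 + 1 + 1 = 8)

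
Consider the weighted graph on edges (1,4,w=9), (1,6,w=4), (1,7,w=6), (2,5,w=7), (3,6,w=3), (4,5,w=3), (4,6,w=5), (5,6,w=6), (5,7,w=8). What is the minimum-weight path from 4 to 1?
9 (path: 4 -> 1; weights 9 = 9)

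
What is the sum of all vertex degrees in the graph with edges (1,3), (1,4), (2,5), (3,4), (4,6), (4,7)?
12 (handshake: sum of degrees = 2|E| = 2 x 6 = 12)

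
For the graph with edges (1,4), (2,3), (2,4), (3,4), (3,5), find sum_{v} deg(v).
10 (handshake: sum of degrees = 2|E| = 2 x 5 = 10)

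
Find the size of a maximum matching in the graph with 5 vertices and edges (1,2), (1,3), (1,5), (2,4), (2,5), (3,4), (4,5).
2 (matching: (1,3), (4,5); upper bound floor(n/2) = floor(5/2) = 2)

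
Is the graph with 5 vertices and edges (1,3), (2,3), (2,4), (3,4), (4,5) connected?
Yes (BFS from 1 visits [1, 3, 2, 4, 5] — all 5 vertices reached)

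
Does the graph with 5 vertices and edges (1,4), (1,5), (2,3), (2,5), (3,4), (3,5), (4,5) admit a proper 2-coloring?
No (odd cycle of length 3: 4 -> 1 -> 5 -> 4)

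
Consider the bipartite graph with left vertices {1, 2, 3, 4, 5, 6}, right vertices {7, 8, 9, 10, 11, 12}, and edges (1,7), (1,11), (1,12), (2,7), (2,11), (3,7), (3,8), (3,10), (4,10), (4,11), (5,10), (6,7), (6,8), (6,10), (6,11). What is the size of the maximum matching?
5 (matching: (1,12), (2,11), (3,7), (4,10), (6,8); upper bound min(|L|,|R|) = min(6,6) = 6)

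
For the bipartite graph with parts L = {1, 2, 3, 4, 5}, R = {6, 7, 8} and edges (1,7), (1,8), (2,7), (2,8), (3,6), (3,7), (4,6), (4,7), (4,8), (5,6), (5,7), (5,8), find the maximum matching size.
3 (matching: (1,8), (2,7), (3,6); upper bound min(|L|,|R|) = min(5,3) = 3)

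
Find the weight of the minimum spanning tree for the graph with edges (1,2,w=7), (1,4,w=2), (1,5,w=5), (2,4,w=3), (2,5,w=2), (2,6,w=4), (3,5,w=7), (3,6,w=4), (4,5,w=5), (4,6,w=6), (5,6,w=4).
15 (MST edges: (1,4,w=2), (2,4,w=3), (2,5,w=2), (2,6,w=4), (3,6,w=4); sum of weights 2 + 3 + 2 + 4 + 4 = 15)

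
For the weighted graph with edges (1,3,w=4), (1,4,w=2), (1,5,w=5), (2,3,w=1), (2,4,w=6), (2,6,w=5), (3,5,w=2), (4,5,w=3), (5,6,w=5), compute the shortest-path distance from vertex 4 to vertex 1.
2 (path: 4 -> 1; weights 2 = 2)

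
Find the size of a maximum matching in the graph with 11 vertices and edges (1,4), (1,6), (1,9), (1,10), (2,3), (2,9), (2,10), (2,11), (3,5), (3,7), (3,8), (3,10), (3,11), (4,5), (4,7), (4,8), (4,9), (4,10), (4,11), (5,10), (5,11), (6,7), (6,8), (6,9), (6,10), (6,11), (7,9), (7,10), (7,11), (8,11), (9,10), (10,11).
5 (matching: (1,9), (2,10), (3,8), (4,11), (6,7); upper bound floor(n/2) = floor(11/2) = 5)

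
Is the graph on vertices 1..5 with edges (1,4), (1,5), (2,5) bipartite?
Yes. Partition: {1, 2, 3}, {4, 5}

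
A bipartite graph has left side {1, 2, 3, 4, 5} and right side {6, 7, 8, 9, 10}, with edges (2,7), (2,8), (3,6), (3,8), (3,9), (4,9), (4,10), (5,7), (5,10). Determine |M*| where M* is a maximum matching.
4 (matching: (2,8), (3,9), (4,10), (5,7); upper bound min(|L|,|R|) = min(5,5) = 5)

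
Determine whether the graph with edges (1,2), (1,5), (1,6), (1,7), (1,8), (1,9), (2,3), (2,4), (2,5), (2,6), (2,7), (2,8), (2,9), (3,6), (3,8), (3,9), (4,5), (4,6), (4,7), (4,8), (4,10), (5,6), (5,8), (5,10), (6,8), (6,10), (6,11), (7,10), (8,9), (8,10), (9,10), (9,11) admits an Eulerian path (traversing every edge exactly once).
Yes — and in fact it has an Eulerian circuit (the graph is connected and all 11 vertices have even degree)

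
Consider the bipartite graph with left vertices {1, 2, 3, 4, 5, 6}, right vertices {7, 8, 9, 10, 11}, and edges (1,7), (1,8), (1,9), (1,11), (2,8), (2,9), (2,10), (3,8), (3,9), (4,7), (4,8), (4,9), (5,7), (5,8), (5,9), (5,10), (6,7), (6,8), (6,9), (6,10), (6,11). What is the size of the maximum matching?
5 (matching: (1,11), (2,10), (3,9), (4,8), (5,7); upper bound min(|L|,|R|) = min(6,5) = 5)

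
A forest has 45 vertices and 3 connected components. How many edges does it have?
42 (Each of the 3 component trees on V_i vertices has V_i - 1 edges; summing gives V - C = 45 - 3 = 42)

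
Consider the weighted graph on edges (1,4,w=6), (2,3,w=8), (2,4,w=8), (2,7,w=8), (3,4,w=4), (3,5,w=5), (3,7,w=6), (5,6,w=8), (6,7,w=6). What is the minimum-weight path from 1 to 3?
10 (path: 1 -> 4 -> 3; weights 6 + 4 = 10)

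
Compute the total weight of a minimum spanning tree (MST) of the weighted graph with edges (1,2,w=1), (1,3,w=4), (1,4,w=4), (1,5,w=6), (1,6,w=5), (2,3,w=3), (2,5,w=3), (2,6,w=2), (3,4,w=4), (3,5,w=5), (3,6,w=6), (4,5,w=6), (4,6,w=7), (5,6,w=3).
13 (MST edges: (1,2,w=1), (1,4,w=4), (2,3,w=3), (2,5,w=3), (2,6,w=2); sum of weights 1 + 4 + 3 + 3 + 2 = 13)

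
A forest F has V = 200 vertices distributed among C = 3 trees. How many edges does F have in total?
197 (Each of the 3 component trees on V_i vertices has V_i - 1 edges; summing gives V - C = 200 - 3 = 197)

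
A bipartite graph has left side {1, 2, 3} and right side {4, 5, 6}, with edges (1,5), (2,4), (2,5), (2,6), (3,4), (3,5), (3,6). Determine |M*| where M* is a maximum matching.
3 (matching: (1,5), (2,6), (3,4); upper bound min(|L|,|R|) = min(3,3) = 3)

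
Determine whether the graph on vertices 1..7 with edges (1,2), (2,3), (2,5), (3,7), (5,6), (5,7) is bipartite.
Yes. Partition: {1, 3, 4, 5}, {2, 6, 7}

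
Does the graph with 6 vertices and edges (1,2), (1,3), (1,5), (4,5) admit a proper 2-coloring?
Yes. Partition: {1, 4, 6}, {2, 3, 5}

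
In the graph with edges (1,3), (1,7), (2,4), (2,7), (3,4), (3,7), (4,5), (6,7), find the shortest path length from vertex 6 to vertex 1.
2 (path: 6 -> 7 -> 1, 2 edges)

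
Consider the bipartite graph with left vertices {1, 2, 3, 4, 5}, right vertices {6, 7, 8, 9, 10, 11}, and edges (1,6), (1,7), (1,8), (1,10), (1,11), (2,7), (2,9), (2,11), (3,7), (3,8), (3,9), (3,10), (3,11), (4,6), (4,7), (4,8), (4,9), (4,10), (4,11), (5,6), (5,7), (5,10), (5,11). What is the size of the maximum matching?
5 (matching: (1,11), (2,9), (3,10), (4,8), (5,7); upper bound min(|L|,|R|) = min(5,6) = 5)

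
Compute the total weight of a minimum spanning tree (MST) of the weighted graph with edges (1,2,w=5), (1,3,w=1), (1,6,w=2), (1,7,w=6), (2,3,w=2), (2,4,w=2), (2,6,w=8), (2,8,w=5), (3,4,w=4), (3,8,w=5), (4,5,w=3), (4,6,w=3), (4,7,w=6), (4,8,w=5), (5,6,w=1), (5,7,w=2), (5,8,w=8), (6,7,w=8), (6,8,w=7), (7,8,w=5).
15 (MST edges: (1,3,w=1), (1,6,w=2), (2,3,w=2), (2,4,w=2), (2,8,w=5), (5,6,w=1), (5,7,w=2); sum of weights 1 + 2 + 2 + 2 + 5 + 1 + 2 = 15)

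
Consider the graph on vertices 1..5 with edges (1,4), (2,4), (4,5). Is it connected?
No, it has 2 components: {1, 2, 4, 5}, {3}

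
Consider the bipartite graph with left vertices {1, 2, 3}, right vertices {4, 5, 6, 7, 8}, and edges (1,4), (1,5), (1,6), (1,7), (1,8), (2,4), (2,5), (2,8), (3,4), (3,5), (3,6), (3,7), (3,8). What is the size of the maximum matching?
3 (matching: (1,6), (2,8), (3,7); upper bound min(|L|,|R|) = min(3,5) = 3)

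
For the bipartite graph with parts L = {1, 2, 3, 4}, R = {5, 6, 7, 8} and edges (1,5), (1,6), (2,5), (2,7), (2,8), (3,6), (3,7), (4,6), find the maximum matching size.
4 (matching: (1,5), (2,8), (3,7), (4,6); upper bound min(|L|,|R|) = min(4,4) = 4)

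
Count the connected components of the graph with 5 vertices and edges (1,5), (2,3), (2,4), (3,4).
2 (components: {1, 5}, {2, 3, 4})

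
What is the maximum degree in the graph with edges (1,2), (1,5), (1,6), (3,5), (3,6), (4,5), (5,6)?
4 (attained at vertex 5)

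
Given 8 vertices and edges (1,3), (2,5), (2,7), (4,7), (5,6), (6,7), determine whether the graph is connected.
No, it has 3 components: {1, 3}, {2, 4, 5, 6, 7}, {8}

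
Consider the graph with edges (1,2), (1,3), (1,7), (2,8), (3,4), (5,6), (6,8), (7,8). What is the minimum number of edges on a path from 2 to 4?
3 (path: 2 -> 1 -> 3 -> 4, 3 edges)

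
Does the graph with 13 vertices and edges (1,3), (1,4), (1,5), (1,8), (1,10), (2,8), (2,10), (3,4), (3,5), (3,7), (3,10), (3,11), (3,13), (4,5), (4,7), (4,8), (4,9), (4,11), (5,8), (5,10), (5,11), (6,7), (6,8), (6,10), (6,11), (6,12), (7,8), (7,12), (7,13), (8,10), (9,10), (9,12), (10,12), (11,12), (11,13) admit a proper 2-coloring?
No (odd cycle of length 3: 4 -> 1 -> 8 -> 4)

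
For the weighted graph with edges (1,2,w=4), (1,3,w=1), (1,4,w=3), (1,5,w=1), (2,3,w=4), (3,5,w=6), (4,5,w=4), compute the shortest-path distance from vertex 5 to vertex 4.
4 (path: 5 -> 4; weights 4 = 4)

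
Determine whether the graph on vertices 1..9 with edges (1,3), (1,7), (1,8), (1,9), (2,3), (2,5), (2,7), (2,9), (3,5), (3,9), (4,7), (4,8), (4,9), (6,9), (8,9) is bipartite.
No (odd cycle of length 3: 9 -> 1 -> 8 -> 9)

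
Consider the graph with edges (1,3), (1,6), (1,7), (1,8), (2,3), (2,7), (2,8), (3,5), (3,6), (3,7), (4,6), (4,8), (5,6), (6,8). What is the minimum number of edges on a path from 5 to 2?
2 (path: 5 -> 3 -> 2, 2 edges)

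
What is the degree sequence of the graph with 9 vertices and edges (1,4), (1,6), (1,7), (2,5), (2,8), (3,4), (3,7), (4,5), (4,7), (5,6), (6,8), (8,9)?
[4, 3, 3, 3, 3, 3, 2, 2, 1] (degrees: deg(1)=3, deg(2)=2, deg(3)=2, deg(4)=4, deg(5)=3, deg(6)=3, deg(7)=3, deg(8)=3, deg(9)=1)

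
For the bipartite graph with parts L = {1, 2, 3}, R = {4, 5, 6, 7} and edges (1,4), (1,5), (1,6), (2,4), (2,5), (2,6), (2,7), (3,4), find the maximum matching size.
3 (matching: (1,6), (2,7), (3,4); upper bound min(|L|,|R|) = min(3,4) = 3)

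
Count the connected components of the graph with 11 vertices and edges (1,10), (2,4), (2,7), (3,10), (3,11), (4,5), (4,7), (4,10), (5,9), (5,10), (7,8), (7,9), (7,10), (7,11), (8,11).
2 (components: {1, 2, 3, 4, 5, 7, 8, 9, 10, 11}, {6})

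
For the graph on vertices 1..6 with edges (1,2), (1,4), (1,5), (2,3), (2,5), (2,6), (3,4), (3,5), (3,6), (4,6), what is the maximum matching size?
3 (matching: (1,4), (2,5), (3,6); upper bound floor(n/2) = floor(6/2) = 3)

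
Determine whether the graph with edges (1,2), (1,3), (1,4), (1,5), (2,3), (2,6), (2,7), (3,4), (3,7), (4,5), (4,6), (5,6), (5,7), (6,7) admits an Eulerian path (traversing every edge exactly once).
Yes — and in fact it has an Eulerian circuit (the graph is connected and all 7 vertices have even degree)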